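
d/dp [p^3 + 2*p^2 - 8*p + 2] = 3*p^2 + 4*p - 8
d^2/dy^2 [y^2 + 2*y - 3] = 2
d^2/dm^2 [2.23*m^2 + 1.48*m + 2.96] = 4.46000000000000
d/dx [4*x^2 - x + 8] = 8*x - 1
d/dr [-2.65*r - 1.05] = -2.65000000000000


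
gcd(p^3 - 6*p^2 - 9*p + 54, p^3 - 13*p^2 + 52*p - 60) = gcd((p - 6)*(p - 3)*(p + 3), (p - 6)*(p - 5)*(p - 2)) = p - 6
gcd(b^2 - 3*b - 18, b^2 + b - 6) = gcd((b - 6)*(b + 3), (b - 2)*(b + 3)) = b + 3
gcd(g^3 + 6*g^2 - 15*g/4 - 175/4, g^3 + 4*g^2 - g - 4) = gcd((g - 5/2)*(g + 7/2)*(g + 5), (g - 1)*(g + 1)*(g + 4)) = 1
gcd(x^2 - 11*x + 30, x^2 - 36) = x - 6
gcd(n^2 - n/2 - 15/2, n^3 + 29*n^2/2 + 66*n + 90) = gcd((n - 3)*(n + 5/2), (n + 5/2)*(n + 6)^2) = n + 5/2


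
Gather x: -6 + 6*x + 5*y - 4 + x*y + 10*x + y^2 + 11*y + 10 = x*(y + 16) + y^2 + 16*y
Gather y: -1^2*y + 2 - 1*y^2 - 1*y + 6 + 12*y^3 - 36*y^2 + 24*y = 12*y^3 - 37*y^2 + 22*y + 8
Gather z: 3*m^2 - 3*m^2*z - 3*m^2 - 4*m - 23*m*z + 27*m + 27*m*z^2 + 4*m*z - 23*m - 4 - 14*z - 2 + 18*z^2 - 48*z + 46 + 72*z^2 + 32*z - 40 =z^2*(27*m + 90) + z*(-3*m^2 - 19*m - 30)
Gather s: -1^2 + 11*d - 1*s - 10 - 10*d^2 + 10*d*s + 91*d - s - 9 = -10*d^2 + 102*d + s*(10*d - 2) - 20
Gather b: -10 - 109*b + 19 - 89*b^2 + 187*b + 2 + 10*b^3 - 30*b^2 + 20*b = 10*b^3 - 119*b^2 + 98*b + 11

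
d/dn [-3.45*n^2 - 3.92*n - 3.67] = -6.9*n - 3.92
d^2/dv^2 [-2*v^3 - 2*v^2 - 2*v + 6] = -12*v - 4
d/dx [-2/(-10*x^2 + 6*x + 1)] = 4*(3 - 10*x)/(-10*x^2 + 6*x + 1)^2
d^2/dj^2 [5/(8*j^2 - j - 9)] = 10*(64*j^2 - 8*j - (16*j - 1)^2 - 72)/(-8*j^2 + j + 9)^3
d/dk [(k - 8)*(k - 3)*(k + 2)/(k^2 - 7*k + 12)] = (k^2 - 8*k + 40)/(k^2 - 8*k + 16)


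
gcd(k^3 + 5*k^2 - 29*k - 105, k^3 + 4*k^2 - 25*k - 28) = k + 7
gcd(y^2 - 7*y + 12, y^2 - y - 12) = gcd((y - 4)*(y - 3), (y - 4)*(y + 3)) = y - 4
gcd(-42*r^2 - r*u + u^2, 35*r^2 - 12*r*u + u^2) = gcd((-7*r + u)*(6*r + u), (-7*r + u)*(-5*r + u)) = 7*r - u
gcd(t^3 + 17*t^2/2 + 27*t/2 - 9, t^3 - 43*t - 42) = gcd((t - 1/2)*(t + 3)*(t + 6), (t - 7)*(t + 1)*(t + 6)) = t + 6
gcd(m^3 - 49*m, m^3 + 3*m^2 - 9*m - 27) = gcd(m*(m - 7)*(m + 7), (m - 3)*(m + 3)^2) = 1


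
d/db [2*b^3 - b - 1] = 6*b^2 - 1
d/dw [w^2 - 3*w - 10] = 2*w - 3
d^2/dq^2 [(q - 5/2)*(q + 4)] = 2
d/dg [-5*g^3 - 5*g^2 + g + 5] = -15*g^2 - 10*g + 1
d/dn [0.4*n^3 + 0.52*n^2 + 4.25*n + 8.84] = 1.2*n^2 + 1.04*n + 4.25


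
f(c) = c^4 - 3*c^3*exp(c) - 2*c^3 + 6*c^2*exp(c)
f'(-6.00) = -1078.84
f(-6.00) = 1730.14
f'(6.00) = -275297.29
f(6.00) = -173417.24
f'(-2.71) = -123.33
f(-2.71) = 100.65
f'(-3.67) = -276.91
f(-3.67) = 286.11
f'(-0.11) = -1.29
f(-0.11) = 0.07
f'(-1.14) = -17.92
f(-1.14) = 8.57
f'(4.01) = -10513.00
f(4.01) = -5217.60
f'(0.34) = 4.54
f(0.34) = 0.74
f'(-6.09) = -1124.88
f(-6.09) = 1829.30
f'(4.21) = -15064.64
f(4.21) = -7750.21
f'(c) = -3*c^3*exp(c) + 4*c^3 - 3*c^2*exp(c) - 6*c^2 + 12*c*exp(c)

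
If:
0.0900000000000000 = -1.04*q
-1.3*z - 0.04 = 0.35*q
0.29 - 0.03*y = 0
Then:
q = -0.09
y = 9.67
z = -0.01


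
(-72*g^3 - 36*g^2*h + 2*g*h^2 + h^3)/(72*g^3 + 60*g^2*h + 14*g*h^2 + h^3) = (-6*g + h)/(6*g + h)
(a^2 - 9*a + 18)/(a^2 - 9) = (a - 6)/(a + 3)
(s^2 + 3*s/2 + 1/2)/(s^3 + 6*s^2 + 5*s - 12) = (2*s^2 + 3*s + 1)/(2*(s^3 + 6*s^2 + 5*s - 12))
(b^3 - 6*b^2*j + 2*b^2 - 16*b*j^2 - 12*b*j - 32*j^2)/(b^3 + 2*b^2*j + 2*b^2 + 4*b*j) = (b - 8*j)/b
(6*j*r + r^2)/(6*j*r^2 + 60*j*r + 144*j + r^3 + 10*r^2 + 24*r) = r/(r^2 + 10*r + 24)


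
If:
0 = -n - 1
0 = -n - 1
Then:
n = -1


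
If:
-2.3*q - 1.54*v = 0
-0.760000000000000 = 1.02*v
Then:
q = 0.50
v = -0.75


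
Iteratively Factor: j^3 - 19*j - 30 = (j - 5)*(j^2 + 5*j + 6) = (j - 5)*(j + 2)*(j + 3)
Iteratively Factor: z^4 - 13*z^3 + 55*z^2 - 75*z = (z - 5)*(z^3 - 8*z^2 + 15*z) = z*(z - 5)*(z^2 - 8*z + 15) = z*(z - 5)*(z - 3)*(z - 5)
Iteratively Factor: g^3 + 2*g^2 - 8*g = (g + 4)*(g^2 - 2*g) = (g - 2)*(g + 4)*(g)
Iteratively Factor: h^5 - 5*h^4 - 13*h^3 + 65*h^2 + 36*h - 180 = (h + 2)*(h^4 - 7*h^3 + h^2 + 63*h - 90) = (h - 2)*(h + 2)*(h^3 - 5*h^2 - 9*h + 45) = (h - 2)*(h + 2)*(h + 3)*(h^2 - 8*h + 15) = (h - 3)*(h - 2)*(h + 2)*(h + 3)*(h - 5)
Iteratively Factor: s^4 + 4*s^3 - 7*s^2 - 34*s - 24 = (s + 4)*(s^3 - 7*s - 6) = (s + 2)*(s + 4)*(s^2 - 2*s - 3) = (s - 3)*(s + 2)*(s + 4)*(s + 1)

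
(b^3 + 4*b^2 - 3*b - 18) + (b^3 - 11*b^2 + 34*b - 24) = 2*b^3 - 7*b^2 + 31*b - 42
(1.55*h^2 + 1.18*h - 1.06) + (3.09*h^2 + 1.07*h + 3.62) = 4.64*h^2 + 2.25*h + 2.56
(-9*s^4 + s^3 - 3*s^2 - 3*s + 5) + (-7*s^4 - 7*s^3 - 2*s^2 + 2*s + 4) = -16*s^4 - 6*s^3 - 5*s^2 - s + 9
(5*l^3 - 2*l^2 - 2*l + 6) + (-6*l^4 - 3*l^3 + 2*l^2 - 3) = -6*l^4 + 2*l^3 - 2*l + 3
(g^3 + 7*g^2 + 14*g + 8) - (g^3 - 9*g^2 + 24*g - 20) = 16*g^2 - 10*g + 28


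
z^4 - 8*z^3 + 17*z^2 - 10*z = z*(z - 5)*(z - 2)*(z - 1)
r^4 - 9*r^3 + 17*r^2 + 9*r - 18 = (r - 6)*(r - 3)*(r - 1)*(r + 1)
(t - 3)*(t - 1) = t^2 - 4*t + 3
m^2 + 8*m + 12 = (m + 2)*(m + 6)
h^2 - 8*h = h*(h - 8)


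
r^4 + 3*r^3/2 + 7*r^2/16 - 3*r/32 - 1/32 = (r - 1/4)*(r + 1/4)*(r + 1/2)*(r + 1)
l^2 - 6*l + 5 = (l - 5)*(l - 1)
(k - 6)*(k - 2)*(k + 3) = k^3 - 5*k^2 - 12*k + 36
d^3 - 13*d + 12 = (d - 3)*(d - 1)*(d + 4)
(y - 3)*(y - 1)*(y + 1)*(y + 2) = y^4 - y^3 - 7*y^2 + y + 6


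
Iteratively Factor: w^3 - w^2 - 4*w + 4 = (w + 2)*(w^2 - 3*w + 2) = (w - 2)*(w + 2)*(w - 1)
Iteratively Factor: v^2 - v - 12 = (v - 4)*(v + 3)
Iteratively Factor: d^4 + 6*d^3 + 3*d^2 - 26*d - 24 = (d - 2)*(d^3 + 8*d^2 + 19*d + 12) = (d - 2)*(d + 4)*(d^2 + 4*d + 3) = (d - 2)*(d + 3)*(d + 4)*(d + 1)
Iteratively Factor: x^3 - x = (x)*(x^2 - 1) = x*(x + 1)*(x - 1)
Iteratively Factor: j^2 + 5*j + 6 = (j + 3)*(j + 2)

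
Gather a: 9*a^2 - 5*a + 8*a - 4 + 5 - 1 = 9*a^2 + 3*a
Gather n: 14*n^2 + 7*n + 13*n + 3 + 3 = 14*n^2 + 20*n + 6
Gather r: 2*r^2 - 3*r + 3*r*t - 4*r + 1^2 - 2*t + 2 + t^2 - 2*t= 2*r^2 + r*(3*t - 7) + t^2 - 4*t + 3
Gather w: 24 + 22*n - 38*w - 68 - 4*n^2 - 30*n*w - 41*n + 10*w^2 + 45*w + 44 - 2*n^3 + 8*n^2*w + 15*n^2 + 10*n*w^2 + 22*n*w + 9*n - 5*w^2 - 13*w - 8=-2*n^3 + 11*n^2 - 10*n + w^2*(10*n + 5) + w*(8*n^2 - 8*n - 6) - 8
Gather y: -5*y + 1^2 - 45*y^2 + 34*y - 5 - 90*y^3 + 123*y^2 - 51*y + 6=-90*y^3 + 78*y^2 - 22*y + 2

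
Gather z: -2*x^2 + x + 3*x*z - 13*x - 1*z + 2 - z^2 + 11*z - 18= -2*x^2 - 12*x - z^2 + z*(3*x + 10) - 16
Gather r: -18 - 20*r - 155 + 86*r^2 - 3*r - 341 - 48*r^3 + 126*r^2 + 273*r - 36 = -48*r^3 + 212*r^2 + 250*r - 550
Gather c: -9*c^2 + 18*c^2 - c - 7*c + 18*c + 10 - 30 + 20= 9*c^2 + 10*c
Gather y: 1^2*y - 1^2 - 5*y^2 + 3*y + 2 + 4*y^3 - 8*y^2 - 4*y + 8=4*y^3 - 13*y^2 + 9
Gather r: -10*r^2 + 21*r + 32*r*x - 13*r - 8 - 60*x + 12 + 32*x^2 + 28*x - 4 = -10*r^2 + r*(32*x + 8) + 32*x^2 - 32*x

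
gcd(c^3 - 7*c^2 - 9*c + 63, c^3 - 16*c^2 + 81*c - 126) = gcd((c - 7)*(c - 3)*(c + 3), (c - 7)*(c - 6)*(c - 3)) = c^2 - 10*c + 21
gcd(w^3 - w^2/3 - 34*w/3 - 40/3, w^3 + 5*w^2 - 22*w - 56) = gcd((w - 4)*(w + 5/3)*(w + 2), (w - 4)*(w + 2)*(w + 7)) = w^2 - 2*w - 8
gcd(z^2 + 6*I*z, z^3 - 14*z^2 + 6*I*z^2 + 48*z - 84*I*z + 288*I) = z + 6*I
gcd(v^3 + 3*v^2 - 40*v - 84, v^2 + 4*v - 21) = v + 7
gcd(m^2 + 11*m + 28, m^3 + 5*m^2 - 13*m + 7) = m + 7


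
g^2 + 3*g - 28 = (g - 4)*(g + 7)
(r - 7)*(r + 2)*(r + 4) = r^3 - r^2 - 34*r - 56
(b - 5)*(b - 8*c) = b^2 - 8*b*c - 5*b + 40*c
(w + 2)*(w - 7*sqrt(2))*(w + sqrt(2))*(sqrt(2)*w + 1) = sqrt(2)*w^4 - 11*w^3 + 2*sqrt(2)*w^3 - 20*sqrt(2)*w^2 - 22*w^2 - 40*sqrt(2)*w - 14*w - 28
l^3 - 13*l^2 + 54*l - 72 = (l - 6)*(l - 4)*(l - 3)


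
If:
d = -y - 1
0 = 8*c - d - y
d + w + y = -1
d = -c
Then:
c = -1/8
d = 1/8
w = 0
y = -9/8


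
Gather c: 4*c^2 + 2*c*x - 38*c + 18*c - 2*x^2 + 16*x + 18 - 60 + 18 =4*c^2 + c*(2*x - 20) - 2*x^2 + 16*x - 24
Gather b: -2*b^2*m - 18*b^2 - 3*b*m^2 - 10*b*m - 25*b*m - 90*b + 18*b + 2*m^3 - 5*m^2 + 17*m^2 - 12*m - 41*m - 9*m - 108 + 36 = b^2*(-2*m - 18) + b*(-3*m^2 - 35*m - 72) + 2*m^3 + 12*m^2 - 62*m - 72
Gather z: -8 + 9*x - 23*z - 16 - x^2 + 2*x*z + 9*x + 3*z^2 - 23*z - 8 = -x^2 + 18*x + 3*z^2 + z*(2*x - 46) - 32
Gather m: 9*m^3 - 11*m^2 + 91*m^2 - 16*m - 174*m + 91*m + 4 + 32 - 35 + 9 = 9*m^3 + 80*m^2 - 99*m + 10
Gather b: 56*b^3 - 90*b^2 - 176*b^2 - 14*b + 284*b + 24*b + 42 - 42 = 56*b^3 - 266*b^2 + 294*b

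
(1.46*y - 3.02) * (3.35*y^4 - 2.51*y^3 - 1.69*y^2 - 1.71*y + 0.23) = 4.891*y^5 - 13.7816*y^4 + 5.1128*y^3 + 2.6072*y^2 + 5.5*y - 0.6946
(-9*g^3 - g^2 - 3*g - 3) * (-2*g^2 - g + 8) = 18*g^5 + 11*g^4 - 65*g^3 + g^2 - 21*g - 24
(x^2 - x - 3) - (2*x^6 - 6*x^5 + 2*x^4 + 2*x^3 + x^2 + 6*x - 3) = -2*x^6 + 6*x^5 - 2*x^4 - 2*x^3 - 7*x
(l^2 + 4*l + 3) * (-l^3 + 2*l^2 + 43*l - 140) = -l^5 - 2*l^4 + 48*l^3 + 38*l^2 - 431*l - 420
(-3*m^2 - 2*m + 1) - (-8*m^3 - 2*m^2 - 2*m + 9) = 8*m^3 - m^2 - 8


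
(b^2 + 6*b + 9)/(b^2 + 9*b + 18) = (b + 3)/(b + 6)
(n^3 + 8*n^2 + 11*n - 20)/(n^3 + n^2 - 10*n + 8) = (n + 5)/(n - 2)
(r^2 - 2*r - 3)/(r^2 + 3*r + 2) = (r - 3)/(r + 2)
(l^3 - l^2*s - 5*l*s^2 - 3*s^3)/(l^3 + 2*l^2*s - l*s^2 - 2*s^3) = (-l^2 + 2*l*s + 3*s^2)/(-l^2 - l*s + 2*s^2)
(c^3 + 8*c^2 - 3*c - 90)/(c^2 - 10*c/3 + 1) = 3*(c^2 + 11*c + 30)/(3*c - 1)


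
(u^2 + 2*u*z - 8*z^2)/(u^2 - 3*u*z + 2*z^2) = (-u - 4*z)/(-u + z)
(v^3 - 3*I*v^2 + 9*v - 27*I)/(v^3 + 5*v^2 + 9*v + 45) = (v - 3*I)/(v + 5)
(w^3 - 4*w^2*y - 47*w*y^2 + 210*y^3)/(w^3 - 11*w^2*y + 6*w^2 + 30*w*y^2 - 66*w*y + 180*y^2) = (w + 7*y)/(w + 6)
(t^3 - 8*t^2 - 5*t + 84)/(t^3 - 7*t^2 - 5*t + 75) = (t^2 - 11*t + 28)/(t^2 - 10*t + 25)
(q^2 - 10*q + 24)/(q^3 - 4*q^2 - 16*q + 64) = (q - 6)/(q^2 - 16)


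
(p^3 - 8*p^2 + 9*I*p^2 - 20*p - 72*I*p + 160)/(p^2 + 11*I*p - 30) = (p^2 + 4*p*(-2 + I) - 32*I)/(p + 6*I)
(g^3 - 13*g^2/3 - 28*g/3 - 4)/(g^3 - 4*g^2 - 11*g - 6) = (g + 2/3)/(g + 1)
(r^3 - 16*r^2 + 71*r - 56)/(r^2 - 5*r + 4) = (r^2 - 15*r + 56)/(r - 4)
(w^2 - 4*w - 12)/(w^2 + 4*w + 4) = (w - 6)/(w + 2)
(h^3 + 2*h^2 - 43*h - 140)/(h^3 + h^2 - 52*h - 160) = (h - 7)/(h - 8)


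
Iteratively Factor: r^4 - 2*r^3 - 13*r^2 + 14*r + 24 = (r + 1)*(r^3 - 3*r^2 - 10*r + 24) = (r + 1)*(r + 3)*(r^2 - 6*r + 8) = (r - 2)*(r + 1)*(r + 3)*(r - 4)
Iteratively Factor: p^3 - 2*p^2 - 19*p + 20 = (p - 5)*(p^2 + 3*p - 4) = (p - 5)*(p - 1)*(p + 4)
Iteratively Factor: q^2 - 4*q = (q - 4)*(q)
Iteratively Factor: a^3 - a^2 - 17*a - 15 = (a - 5)*(a^2 + 4*a + 3) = (a - 5)*(a + 1)*(a + 3)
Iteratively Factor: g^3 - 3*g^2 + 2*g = (g - 2)*(g^2 - g) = g*(g - 2)*(g - 1)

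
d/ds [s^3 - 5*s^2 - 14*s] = 3*s^2 - 10*s - 14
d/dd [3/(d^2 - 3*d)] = 3*(3 - 2*d)/(d^2*(d - 3)^2)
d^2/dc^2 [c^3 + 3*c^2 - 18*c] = 6*c + 6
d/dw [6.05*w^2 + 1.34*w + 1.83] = 12.1*w + 1.34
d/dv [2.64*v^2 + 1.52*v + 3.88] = 5.28*v + 1.52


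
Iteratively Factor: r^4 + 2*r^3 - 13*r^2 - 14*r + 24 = (r - 1)*(r^3 + 3*r^2 - 10*r - 24) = (r - 3)*(r - 1)*(r^2 + 6*r + 8) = (r - 3)*(r - 1)*(r + 2)*(r + 4)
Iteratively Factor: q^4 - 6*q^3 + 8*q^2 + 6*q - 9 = (q - 3)*(q^3 - 3*q^2 - q + 3) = (q - 3)*(q - 1)*(q^2 - 2*q - 3) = (q - 3)^2*(q - 1)*(q + 1)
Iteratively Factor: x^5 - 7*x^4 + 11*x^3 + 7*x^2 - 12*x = (x + 1)*(x^4 - 8*x^3 + 19*x^2 - 12*x) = (x - 4)*(x + 1)*(x^3 - 4*x^2 + 3*x) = (x - 4)*(x - 1)*(x + 1)*(x^2 - 3*x) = (x - 4)*(x - 3)*(x - 1)*(x + 1)*(x)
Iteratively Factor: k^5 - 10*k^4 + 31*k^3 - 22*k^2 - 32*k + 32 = (k - 4)*(k^4 - 6*k^3 + 7*k^2 + 6*k - 8) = (k - 4)*(k - 2)*(k^3 - 4*k^2 - k + 4) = (k - 4)*(k - 2)*(k + 1)*(k^2 - 5*k + 4) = (k - 4)^2*(k - 2)*(k + 1)*(k - 1)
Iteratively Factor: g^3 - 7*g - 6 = (g + 1)*(g^2 - g - 6) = (g + 1)*(g + 2)*(g - 3)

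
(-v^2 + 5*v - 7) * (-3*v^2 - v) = 3*v^4 - 14*v^3 + 16*v^2 + 7*v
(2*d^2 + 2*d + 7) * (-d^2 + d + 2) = -2*d^4 - d^2 + 11*d + 14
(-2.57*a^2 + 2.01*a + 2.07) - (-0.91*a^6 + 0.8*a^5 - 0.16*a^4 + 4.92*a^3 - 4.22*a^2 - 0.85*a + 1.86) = 0.91*a^6 - 0.8*a^5 + 0.16*a^4 - 4.92*a^3 + 1.65*a^2 + 2.86*a + 0.21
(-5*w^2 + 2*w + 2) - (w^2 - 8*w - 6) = -6*w^2 + 10*w + 8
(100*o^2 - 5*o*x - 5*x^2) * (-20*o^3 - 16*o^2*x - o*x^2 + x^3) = -2000*o^5 - 1500*o^4*x + 80*o^3*x^2 + 185*o^2*x^3 - 5*x^5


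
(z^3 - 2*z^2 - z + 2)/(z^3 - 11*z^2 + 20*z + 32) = (z^2 - 3*z + 2)/(z^2 - 12*z + 32)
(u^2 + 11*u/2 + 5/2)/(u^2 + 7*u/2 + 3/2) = (u + 5)/(u + 3)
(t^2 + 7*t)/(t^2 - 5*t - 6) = t*(t + 7)/(t^2 - 5*t - 6)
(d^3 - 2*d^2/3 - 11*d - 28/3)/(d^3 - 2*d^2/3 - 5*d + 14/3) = (d^2 - 3*d - 4)/(d^2 - 3*d + 2)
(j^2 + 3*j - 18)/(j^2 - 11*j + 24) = (j + 6)/(j - 8)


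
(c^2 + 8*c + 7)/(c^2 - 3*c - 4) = (c + 7)/(c - 4)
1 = 1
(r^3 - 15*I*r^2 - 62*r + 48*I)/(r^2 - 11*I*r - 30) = (r^2 - 9*I*r - 8)/(r - 5*I)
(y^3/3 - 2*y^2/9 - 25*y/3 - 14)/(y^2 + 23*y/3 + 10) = (3*y^3 - 2*y^2 - 75*y - 126)/(3*(3*y^2 + 23*y + 30))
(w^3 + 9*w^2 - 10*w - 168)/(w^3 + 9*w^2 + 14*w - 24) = (w^2 + 3*w - 28)/(w^2 + 3*w - 4)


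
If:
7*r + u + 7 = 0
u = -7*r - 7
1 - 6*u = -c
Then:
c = 6*u - 1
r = -u/7 - 1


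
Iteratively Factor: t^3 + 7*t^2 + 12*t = (t)*(t^2 + 7*t + 12) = t*(t + 3)*(t + 4)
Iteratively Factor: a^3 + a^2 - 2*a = (a)*(a^2 + a - 2) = a*(a - 1)*(a + 2)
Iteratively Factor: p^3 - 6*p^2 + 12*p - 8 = (p - 2)*(p^2 - 4*p + 4) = (p - 2)^2*(p - 2)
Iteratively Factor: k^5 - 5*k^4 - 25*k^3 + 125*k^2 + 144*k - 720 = (k + 3)*(k^4 - 8*k^3 - k^2 + 128*k - 240) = (k - 3)*(k + 3)*(k^3 - 5*k^2 - 16*k + 80) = (k - 4)*(k - 3)*(k + 3)*(k^2 - k - 20) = (k - 4)*(k - 3)*(k + 3)*(k + 4)*(k - 5)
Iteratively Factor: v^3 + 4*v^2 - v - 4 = (v + 4)*(v^2 - 1) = (v + 1)*(v + 4)*(v - 1)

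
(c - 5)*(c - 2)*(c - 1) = c^3 - 8*c^2 + 17*c - 10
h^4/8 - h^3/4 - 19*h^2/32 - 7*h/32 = h*(h/4 + 1/4)*(h/2 + 1/4)*(h - 7/2)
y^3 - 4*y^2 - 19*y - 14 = (y - 7)*(y + 1)*(y + 2)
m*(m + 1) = m^2 + m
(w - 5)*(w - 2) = w^2 - 7*w + 10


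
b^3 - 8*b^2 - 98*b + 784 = (b - 8)*(b - 7*sqrt(2))*(b + 7*sqrt(2))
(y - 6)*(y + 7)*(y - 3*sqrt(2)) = y^3 - 3*sqrt(2)*y^2 + y^2 - 42*y - 3*sqrt(2)*y + 126*sqrt(2)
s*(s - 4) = s^2 - 4*s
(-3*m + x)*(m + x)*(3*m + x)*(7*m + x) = -63*m^4 - 72*m^3*x - 2*m^2*x^2 + 8*m*x^3 + x^4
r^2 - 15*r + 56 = (r - 8)*(r - 7)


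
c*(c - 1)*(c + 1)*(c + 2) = c^4 + 2*c^3 - c^2 - 2*c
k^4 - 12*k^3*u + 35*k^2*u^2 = k^2*(k - 7*u)*(k - 5*u)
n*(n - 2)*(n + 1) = n^3 - n^2 - 2*n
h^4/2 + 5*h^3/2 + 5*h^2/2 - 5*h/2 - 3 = (h/2 + 1/2)*(h - 1)*(h + 2)*(h + 3)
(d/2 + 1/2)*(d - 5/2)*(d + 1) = d^3/2 - d^2/4 - 2*d - 5/4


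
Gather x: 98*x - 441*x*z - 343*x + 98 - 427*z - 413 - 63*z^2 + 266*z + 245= x*(-441*z - 245) - 63*z^2 - 161*z - 70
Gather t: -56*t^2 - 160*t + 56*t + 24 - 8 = -56*t^2 - 104*t + 16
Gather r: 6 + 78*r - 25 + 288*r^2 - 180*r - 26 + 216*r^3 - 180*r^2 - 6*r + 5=216*r^3 + 108*r^2 - 108*r - 40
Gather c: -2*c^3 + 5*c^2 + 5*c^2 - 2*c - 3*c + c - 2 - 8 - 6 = -2*c^3 + 10*c^2 - 4*c - 16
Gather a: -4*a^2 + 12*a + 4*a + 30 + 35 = -4*a^2 + 16*a + 65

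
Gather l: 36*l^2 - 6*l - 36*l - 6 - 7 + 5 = 36*l^2 - 42*l - 8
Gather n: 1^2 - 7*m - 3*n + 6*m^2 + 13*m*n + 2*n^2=6*m^2 - 7*m + 2*n^2 + n*(13*m - 3) + 1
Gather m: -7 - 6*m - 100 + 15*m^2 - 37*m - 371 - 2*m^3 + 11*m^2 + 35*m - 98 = -2*m^3 + 26*m^2 - 8*m - 576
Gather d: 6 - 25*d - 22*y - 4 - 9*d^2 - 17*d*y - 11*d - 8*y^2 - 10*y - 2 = -9*d^2 + d*(-17*y - 36) - 8*y^2 - 32*y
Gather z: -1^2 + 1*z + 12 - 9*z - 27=-8*z - 16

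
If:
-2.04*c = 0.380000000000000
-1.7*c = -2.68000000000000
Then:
No Solution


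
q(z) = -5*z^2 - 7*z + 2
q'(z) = -10*z - 7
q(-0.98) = 4.06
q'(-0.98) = 2.80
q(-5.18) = -95.90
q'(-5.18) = 44.80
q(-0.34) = 3.80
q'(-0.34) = -3.60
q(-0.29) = 3.61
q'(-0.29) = -4.10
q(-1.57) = 0.67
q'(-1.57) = 8.70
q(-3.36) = -30.93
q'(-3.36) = 26.60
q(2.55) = -48.36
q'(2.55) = -32.50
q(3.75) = -94.56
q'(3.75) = -44.50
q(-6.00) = -136.00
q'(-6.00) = 53.00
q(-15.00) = -1018.00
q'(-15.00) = 143.00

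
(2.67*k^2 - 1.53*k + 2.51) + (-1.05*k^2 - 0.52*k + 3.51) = 1.62*k^2 - 2.05*k + 6.02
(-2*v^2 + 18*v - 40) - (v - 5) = -2*v^2 + 17*v - 35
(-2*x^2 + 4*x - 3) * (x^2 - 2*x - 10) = -2*x^4 + 8*x^3 + 9*x^2 - 34*x + 30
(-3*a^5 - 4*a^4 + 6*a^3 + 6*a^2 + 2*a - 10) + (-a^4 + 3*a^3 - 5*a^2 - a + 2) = -3*a^5 - 5*a^4 + 9*a^3 + a^2 + a - 8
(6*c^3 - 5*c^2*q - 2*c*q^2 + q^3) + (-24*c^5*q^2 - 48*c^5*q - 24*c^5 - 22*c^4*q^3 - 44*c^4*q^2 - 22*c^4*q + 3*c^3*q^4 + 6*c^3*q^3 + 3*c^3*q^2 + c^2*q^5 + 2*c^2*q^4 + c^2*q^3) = -24*c^5*q^2 - 48*c^5*q - 24*c^5 - 22*c^4*q^3 - 44*c^4*q^2 - 22*c^4*q + 3*c^3*q^4 + 6*c^3*q^3 + 3*c^3*q^2 + 6*c^3 + c^2*q^5 + 2*c^2*q^4 + c^2*q^3 - 5*c^2*q - 2*c*q^2 + q^3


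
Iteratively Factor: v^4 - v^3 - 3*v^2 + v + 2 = (v + 1)*(v^3 - 2*v^2 - v + 2) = (v + 1)^2*(v^2 - 3*v + 2) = (v - 1)*(v + 1)^2*(v - 2)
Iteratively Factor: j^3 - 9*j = (j - 3)*(j^2 + 3*j) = (j - 3)*(j + 3)*(j)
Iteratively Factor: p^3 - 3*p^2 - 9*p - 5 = (p + 1)*(p^2 - 4*p - 5) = (p + 1)^2*(p - 5)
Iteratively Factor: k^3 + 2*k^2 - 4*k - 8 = (k - 2)*(k^2 + 4*k + 4) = (k - 2)*(k + 2)*(k + 2)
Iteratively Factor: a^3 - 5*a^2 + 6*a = (a)*(a^2 - 5*a + 6) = a*(a - 3)*(a - 2)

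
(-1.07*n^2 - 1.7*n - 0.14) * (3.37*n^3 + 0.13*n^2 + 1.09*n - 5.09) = -3.6059*n^5 - 5.8681*n^4 - 1.8591*n^3 + 3.5751*n^2 + 8.5004*n + 0.7126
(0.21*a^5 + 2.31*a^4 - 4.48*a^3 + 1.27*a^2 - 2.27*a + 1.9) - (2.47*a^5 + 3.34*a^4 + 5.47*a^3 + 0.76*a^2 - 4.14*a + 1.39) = -2.26*a^5 - 1.03*a^4 - 9.95*a^3 + 0.51*a^2 + 1.87*a + 0.51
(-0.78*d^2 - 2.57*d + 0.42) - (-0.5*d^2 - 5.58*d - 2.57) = -0.28*d^2 + 3.01*d + 2.99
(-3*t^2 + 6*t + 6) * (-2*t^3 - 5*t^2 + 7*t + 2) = 6*t^5 + 3*t^4 - 63*t^3 + 6*t^2 + 54*t + 12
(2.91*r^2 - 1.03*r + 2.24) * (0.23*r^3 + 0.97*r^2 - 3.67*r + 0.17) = 0.6693*r^5 + 2.5858*r^4 - 11.1636*r^3 + 6.4476*r^2 - 8.3959*r + 0.3808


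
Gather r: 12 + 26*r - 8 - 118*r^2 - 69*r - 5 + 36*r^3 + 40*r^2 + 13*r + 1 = 36*r^3 - 78*r^2 - 30*r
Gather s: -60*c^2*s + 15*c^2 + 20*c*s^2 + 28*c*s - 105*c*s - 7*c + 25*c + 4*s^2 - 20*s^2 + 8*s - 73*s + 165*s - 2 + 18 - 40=15*c^2 + 18*c + s^2*(20*c - 16) + s*(-60*c^2 - 77*c + 100) - 24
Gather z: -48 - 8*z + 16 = -8*z - 32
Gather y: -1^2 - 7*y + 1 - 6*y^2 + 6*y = -6*y^2 - y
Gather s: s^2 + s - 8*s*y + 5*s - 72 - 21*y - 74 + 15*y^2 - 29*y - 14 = s^2 + s*(6 - 8*y) + 15*y^2 - 50*y - 160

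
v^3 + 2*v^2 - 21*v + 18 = (v - 3)*(v - 1)*(v + 6)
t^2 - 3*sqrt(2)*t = t*(t - 3*sqrt(2))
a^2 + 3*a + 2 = (a + 1)*(a + 2)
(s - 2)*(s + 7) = s^2 + 5*s - 14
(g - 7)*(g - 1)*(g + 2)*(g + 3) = g^4 - 3*g^3 - 27*g^2 - 13*g + 42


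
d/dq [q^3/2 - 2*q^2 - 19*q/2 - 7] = 3*q^2/2 - 4*q - 19/2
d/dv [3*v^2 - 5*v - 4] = 6*v - 5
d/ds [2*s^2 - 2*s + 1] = 4*s - 2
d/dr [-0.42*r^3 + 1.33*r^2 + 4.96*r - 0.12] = -1.26*r^2 + 2.66*r + 4.96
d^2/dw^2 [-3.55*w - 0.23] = 0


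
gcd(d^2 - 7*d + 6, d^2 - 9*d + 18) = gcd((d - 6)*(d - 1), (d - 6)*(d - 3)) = d - 6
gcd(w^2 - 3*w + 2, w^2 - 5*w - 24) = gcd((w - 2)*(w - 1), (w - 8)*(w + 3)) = 1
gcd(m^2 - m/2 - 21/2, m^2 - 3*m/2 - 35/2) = 1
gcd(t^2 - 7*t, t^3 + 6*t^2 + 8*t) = t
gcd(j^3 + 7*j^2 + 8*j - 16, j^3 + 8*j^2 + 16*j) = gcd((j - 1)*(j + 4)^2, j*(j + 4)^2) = j^2 + 8*j + 16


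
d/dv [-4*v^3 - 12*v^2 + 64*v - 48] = -12*v^2 - 24*v + 64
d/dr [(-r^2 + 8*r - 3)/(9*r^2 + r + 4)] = (-73*r^2 + 46*r + 35)/(81*r^4 + 18*r^3 + 73*r^2 + 8*r + 16)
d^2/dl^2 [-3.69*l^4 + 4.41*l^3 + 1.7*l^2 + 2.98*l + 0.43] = -44.28*l^2 + 26.46*l + 3.4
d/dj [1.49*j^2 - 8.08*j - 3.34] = 2.98*j - 8.08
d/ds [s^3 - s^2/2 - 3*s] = 3*s^2 - s - 3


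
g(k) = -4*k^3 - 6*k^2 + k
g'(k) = -12*k^2 - 12*k + 1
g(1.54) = -27.30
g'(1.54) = -45.94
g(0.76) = -4.46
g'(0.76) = -15.05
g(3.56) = -252.95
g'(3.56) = -193.80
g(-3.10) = 58.40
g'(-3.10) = -77.12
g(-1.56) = -0.98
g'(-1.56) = -9.48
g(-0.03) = -0.04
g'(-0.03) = 1.35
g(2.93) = -149.19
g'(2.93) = -137.18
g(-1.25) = -2.81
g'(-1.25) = -2.75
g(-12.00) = 6036.00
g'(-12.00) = -1583.00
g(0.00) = 0.00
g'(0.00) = 1.00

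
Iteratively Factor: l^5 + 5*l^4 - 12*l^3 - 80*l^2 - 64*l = (l - 4)*(l^4 + 9*l^3 + 24*l^2 + 16*l) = (l - 4)*(l + 1)*(l^3 + 8*l^2 + 16*l) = l*(l - 4)*(l + 1)*(l^2 + 8*l + 16) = l*(l - 4)*(l + 1)*(l + 4)*(l + 4)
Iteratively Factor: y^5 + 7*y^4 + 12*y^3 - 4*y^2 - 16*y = (y + 2)*(y^4 + 5*y^3 + 2*y^2 - 8*y) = (y + 2)^2*(y^3 + 3*y^2 - 4*y) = (y - 1)*(y + 2)^2*(y^2 + 4*y) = (y - 1)*(y + 2)^2*(y + 4)*(y)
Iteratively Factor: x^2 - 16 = (x - 4)*(x + 4)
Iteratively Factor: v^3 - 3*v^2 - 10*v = (v - 5)*(v^2 + 2*v) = v*(v - 5)*(v + 2)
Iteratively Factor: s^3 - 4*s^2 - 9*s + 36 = (s - 3)*(s^2 - s - 12) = (s - 3)*(s + 3)*(s - 4)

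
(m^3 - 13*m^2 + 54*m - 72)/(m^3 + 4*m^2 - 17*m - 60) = (m^2 - 9*m + 18)/(m^2 + 8*m + 15)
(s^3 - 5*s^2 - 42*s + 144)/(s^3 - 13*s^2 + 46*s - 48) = (s + 6)/(s - 2)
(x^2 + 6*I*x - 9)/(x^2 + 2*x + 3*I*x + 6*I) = (x + 3*I)/(x + 2)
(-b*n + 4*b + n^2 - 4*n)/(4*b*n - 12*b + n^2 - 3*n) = (-b*n + 4*b + n^2 - 4*n)/(4*b*n - 12*b + n^2 - 3*n)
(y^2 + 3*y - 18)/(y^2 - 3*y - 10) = (-y^2 - 3*y + 18)/(-y^2 + 3*y + 10)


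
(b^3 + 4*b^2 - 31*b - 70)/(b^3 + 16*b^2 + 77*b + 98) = (b - 5)/(b + 7)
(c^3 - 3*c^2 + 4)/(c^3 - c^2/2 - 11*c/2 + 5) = 2*(c^2 - c - 2)/(2*c^2 + 3*c - 5)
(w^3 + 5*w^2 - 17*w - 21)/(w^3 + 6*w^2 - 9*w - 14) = (w - 3)/(w - 2)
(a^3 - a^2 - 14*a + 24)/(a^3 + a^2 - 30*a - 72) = (a^2 - 5*a + 6)/(a^2 - 3*a - 18)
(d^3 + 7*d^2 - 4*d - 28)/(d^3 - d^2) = (d^3 + 7*d^2 - 4*d - 28)/(d^2*(d - 1))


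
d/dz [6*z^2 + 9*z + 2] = 12*z + 9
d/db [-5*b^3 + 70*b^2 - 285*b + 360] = -15*b^2 + 140*b - 285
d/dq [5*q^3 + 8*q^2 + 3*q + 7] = 15*q^2 + 16*q + 3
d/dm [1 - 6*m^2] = -12*m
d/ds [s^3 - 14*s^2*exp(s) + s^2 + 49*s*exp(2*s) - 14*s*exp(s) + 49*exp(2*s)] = -14*s^2*exp(s) + 3*s^2 + 98*s*exp(2*s) - 42*s*exp(s) + 2*s + 147*exp(2*s) - 14*exp(s)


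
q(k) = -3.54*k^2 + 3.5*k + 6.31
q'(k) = 3.5 - 7.08*k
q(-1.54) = -7.48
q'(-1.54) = 14.40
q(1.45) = 3.94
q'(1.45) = -6.77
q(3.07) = -16.31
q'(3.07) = -18.24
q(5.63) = -86.19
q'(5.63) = -36.36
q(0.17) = 6.80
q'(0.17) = 2.30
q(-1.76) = -10.82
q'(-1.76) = 15.96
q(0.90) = 6.59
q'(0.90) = -2.87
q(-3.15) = -39.84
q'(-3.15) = 25.80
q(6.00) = -100.13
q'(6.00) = -38.98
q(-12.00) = -545.45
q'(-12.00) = 88.46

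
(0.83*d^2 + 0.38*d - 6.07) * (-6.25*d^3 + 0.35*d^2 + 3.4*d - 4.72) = -5.1875*d^5 - 2.0845*d^4 + 40.8925*d^3 - 4.7501*d^2 - 22.4316*d + 28.6504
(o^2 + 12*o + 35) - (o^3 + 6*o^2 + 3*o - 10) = -o^3 - 5*o^2 + 9*o + 45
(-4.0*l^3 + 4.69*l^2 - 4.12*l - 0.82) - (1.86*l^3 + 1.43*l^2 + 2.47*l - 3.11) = -5.86*l^3 + 3.26*l^2 - 6.59*l + 2.29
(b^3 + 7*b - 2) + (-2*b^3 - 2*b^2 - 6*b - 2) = -b^3 - 2*b^2 + b - 4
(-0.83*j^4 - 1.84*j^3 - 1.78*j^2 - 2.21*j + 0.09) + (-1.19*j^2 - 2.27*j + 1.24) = -0.83*j^4 - 1.84*j^3 - 2.97*j^2 - 4.48*j + 1.33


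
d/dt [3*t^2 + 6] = 6*t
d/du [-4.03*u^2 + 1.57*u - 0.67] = 1.57 - 8.06*u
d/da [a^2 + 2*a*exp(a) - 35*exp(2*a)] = 2*a*exp(a) + 2*a - 70*exp(2*a) + 2*exp(a)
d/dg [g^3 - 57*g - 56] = 3*g^2 - 57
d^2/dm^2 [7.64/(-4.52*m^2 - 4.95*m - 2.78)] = (312.176512*m^2 + 341.87472*m - 7.64*(9.04*m + 4.95)*(18.08*m + 9.9) + 192.002368)/(4.52*m^2 + 4.95*m + 2.78)^3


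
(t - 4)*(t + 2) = t^2 - 2*t - 8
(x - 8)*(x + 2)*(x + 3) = x^3 - 3*x^2 - 34*x - 48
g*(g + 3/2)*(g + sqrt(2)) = g^3 + sqrt(2)*g^2 + 3*g^2/2 + 3*sqrt(2)*g/2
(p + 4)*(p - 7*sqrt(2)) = p^2 - 7*sqrt(2)*p + 4*p - 28*sqrt(2)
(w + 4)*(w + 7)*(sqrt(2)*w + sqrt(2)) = sqrt(2)*w^3 + 12*sqrt(2)*w^2 + 39*sqrt(2)*w + 28*sqrt(2)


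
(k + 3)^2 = k^2 + 6*k + 9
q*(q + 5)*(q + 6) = q^3 + 11*q^2 + 30*q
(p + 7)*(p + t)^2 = p^3 + 2*p^2*t + 7*p^2 + p*t^2 + 14*p*t + 7*t^2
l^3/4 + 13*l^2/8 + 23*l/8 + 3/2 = (l/4 + 1)*(l + 1)*(l + 3/2)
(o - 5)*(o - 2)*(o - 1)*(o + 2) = o^4 - 6*o^3 + o^2 + 24*o - 20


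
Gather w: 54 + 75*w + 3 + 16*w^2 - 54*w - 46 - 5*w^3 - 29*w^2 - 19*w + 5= -5*w^3 - 13*w^2 + 2*w + 16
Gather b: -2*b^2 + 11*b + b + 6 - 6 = -2*b^2 + 12*b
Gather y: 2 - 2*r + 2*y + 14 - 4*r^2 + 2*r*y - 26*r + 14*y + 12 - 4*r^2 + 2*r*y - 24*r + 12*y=-8*r^2 - 52*r + y*(4*r + 28) + 28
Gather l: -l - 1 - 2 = -l - 3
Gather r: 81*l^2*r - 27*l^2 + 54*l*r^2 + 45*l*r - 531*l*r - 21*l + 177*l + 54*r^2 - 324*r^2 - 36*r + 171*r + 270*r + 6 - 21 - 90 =-27*l^2 + 156*l + r^2*(54*l - 270) + r*(81*l^2 - 486*l + 405) - 105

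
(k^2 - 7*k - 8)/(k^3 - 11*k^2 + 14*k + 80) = (k + 1)/(k^2 - 3*k - 10)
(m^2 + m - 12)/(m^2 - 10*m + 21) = (m + 4)/(m - 7)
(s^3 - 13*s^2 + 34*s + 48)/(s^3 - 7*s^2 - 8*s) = (s - 6)/s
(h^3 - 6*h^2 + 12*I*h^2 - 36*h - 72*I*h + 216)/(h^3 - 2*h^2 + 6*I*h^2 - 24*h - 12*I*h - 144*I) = (h + 6*I)/(h + 4)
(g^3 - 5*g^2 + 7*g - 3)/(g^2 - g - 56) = (-g^3 + 5*g^2 - 7*g + 3)/(-g^2 + g + 56)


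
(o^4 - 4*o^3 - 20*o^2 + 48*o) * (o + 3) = o^5 - o^4 - 32*o^3 - 12*o^2 + 144*o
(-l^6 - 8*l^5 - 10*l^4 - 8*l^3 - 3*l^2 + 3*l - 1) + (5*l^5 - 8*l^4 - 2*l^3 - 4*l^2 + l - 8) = -l^6 - 3*l^5 - 18*l^4 - 10*l^3 - 7*l^2 + 4*l - 9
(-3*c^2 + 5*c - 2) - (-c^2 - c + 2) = -2*c^2 + 6*c - 4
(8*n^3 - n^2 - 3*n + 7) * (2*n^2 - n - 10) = 16*n^5 - 10*n^4 - 85*n^3 + 27*n^2 + 23*n - 70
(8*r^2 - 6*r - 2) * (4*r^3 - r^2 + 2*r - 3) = 32*r^5 - 32*r^4 + 14*r^3 - 34*r^2 + 14*r + 6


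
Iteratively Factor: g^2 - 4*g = (g)*(g - 4)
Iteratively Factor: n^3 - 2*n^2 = (n)*(n^2 - 2*n) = n^2*(n - 2)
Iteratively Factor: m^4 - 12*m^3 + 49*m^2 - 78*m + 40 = (m - 4)*(m^3 - 8*m^2 + 17*m - 10) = (m - 5)*(m - 4)*(m^2 - 3*m + 2) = (m - 5)*(m - 4)*(m - 1)*(m - 2)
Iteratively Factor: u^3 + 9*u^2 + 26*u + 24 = (u + 2)*(u^2 + 7*u + 12) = (u + 2)*(u + 3)*(u + 4)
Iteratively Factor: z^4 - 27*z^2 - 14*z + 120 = (z - 2)*(z^3 + 2*z^2 - 23*z - 60) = (z - 5)*(z - 2)*(z^2 + 7*z + 12) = (z - 5)*(z - 2)*(z + 3)*(z + 4)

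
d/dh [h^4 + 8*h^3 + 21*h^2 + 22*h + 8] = 4*h^3 + 24*h^2 + 42*h + 22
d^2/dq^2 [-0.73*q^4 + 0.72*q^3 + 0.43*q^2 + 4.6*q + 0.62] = -8.76*q^2 + 4.32*q + 0.86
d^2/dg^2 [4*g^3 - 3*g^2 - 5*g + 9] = 24*g - 6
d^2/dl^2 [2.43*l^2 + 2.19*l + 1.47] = 4.86000000000000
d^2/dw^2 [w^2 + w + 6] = 2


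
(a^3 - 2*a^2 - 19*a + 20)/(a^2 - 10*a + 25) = (a^2 + 3*a - 4)/(a - 5)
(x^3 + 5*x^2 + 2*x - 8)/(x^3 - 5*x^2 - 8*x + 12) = (x + 4)/(x - 6)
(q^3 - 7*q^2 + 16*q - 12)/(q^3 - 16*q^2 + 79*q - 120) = (q^2 - 4*q + 4)/(q^2 - 13*q + 40)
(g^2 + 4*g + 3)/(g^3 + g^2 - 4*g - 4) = (g + 3)/(g^2 - 4)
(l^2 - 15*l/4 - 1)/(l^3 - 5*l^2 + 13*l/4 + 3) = (4*l + 1)/(4*l^2 - 4*l - 3)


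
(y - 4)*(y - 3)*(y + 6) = y^3 - y^2 - 30*y + 72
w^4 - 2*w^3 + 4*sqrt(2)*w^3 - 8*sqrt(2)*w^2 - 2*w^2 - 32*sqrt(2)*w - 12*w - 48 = (w - 4)*(w + 2)*(w + sqrt(2))*(w + 3*sqrt(2))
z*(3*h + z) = 3*h*z + z^2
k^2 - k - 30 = (k - 6)*(k + 5)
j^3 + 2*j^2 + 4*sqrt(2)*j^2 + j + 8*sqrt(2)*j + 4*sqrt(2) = (j + 1)^2*(j + 4*sqrt(2))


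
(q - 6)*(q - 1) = q^2 - 7*q + 6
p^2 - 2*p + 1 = (p - 1)^2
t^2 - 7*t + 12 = (t - 4)*(t - 3)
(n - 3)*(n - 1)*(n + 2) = n^3 - 2*n^2 - 5*n + 6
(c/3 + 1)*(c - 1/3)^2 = c^3/3 + 7*c^2/9 - 17*c/27 + 1/9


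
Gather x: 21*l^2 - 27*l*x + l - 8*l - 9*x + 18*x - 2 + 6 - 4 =21*l^2 - 7*l + x*(9 - 27*l)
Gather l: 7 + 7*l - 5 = 7*l + 2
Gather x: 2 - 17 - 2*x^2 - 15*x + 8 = -2*x^2 - 15*x - 7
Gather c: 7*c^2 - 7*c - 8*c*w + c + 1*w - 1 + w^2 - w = 7*c^2 + c*(-8*w - 6) + w^2 - 1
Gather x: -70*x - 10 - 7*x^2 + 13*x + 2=-7*x^2 - 57*x - 8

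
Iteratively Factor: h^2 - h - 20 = (h + 4)*(h - 5)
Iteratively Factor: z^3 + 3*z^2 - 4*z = (z - 1)*(z^2 + 4*z) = (z - 1)*(z + 4)*(z)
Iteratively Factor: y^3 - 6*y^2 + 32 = (y + 2)*(y^2 - 8*y + 16) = (y - 4)*(y + 2)*(y - 4)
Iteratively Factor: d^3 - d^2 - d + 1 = (d + 1)*(d^2 - 2*d + 1) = (d - 1)*(d + 1)*(d - 1)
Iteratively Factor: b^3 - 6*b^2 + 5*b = (b)*(b^2 - 6*b + 5) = b*(b - 1)*(b - 5)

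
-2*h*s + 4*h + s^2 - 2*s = (-2*h + s)*(s - 2)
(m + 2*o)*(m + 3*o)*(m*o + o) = m^3*o + 5*m^2*o^2 + m^2*o + 6*m*o^3 + 5*m*o^2 + 6*o^3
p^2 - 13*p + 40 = (p - 8)*(p - 5)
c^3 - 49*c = c*(c - 7)*(c + 7)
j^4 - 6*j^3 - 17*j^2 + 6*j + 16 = (j - 8)*(j - 1)*(j + 1)*(j + 2)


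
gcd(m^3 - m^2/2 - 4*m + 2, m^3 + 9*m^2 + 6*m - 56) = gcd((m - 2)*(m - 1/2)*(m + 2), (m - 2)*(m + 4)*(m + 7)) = m - 2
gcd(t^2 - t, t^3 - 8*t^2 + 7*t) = t^2 - t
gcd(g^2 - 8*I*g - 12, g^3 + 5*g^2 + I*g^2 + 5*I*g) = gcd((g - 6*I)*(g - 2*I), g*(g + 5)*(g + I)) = 1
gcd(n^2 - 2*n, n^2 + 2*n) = n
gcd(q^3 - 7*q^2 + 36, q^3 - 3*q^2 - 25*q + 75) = q - 3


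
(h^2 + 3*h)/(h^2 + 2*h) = (h + 3)/(h + 2)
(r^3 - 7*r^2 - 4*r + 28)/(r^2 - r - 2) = (r^2 - 5*r - 14)/(r + 1)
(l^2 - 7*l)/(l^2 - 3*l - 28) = l/(l + 4)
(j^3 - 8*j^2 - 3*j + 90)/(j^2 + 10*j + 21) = (j^2 - 11*j + 30)/(j + 7)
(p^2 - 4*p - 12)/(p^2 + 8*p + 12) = (p - 6)/(p + 6)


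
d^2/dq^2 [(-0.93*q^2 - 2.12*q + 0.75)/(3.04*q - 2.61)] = (7.105427357601e-15*q^2 + 7.105427357601e-15*q - 32.449962)/(28.094464*q^3 - 72.361728*q^2 + 62.126352*q - 17.779581)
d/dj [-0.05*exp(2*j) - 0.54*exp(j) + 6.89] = (-0.1*exp(j) - 0.54)*exp(j)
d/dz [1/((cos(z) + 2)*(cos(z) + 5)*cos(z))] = (3*sin(z) + 10*sin(z)/cos(z)^2 + 14*tan(z))/((cos(z) + 2)^2*(cos(z) + 5)^2)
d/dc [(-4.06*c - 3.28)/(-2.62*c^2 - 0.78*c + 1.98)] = (10.6372*c^2 + 3.1668*c - (4.06*c + 3.28)*(5.24*c + 0.78) - 8.0388)/(2.62*c^2 + 0.78*c - 1.98)^2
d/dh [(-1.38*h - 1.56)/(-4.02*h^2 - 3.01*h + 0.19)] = (5.5476*h^2 + 4.1538*h - (1.38*h + 1.56)*(8.04*h + 3.01) - 0.2622)/(4.02*h^2 + 3.01*h - 0.19)^2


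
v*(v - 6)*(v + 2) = v^3 - 4*v^2 - 12*v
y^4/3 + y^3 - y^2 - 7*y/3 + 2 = (y/3 + 1)*(y - 1)^2*(y + 2)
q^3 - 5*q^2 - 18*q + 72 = (q - 6)*(q - 3)*(q + 4)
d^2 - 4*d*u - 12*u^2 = (d - 6*u)*(d + 2*u)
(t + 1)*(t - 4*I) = t^2 + t - 4*I*t - 4*I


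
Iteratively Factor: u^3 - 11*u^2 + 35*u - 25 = (u - 5)*(u^2 - 6*u + 5) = (u - 5)*(u - 1)*(u - 5)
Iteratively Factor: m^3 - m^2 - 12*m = (m)*(m^2 - m - 12) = m*(m + 3)*(m - 4)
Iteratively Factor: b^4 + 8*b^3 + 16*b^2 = (b)*(b^3 + 8*b^2 + 16*b) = b*(b + 4)*(b^2 + 4*b) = b^2*(b + 4)*(b + 4)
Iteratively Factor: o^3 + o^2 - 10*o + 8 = (o - 1)*(o^2 + 2*o - 8) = (o - 1)*(o + 4)*(o - 2)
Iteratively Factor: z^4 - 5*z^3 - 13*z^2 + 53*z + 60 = (z + 3)*(z^3 - 8*z^2 + 11*z + 20) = (z - 4)*(z + 3)*(z^2 - 4*z - 5) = (z - 5)*(z - 4)*(z + 3)*(z + 1)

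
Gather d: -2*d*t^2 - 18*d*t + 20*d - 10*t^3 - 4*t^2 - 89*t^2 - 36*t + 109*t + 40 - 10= d*(-2*t^2 - 18*t + 20) - 10*t^3 - 93*t^2 + 73*t + 30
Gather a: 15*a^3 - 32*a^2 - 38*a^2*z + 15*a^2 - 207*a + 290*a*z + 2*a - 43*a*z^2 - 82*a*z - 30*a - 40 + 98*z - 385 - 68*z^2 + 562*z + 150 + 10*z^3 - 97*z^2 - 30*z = 15*a^3 + a^2*(-38*z - 17) + a*(-43*z^2 + 208*z - 235) + 10*z^3 - 165*z^2 + 630*z - 275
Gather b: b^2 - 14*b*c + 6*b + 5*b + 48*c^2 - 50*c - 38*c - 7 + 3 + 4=b^2 + b*(11 - 14*c) + 48*c^2 - 88*c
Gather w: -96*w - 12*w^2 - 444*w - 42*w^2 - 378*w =-54*w^2 - 918*w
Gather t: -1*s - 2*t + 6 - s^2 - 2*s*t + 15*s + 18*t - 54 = -s^2 + 14*s + t*(16 - 2*s) - 48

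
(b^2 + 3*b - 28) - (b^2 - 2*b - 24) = 5*b - 4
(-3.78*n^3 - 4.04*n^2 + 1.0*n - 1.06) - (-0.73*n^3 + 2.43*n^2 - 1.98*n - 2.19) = -3.05*n^3 - 6.47*n^2 + 2.98*n + 1.13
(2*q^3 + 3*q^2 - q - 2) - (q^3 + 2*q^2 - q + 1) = q^3 + q^2 - 3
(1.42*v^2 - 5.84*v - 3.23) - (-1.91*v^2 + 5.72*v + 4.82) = 3.33*v^2 - 11.56*v - 8.05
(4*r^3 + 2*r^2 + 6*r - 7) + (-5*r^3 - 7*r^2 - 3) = -r^3 - 5*r^2 + 6*r - 10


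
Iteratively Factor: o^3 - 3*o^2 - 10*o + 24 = (o - 4)*(o^2 + o - 6) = (o - 4)*(o + 3)*(o - 2)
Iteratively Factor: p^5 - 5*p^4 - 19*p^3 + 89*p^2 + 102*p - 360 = (p - 5)*(p^4 - 19*p^2 - 6*p + 72) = (p - 5)*(p + 3)*(p^3 - 3*p^2 - 10*p + 24) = (p - 5)*(p + 3)^2*(p^2 - 6*p + 8) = (p - 5)*(p - 4)*(p + 3)^2*(p - 2)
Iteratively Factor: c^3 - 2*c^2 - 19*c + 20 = (c - 5)*(c^2 + 3*c - 4) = (c - 5)*(c + 4)*(c - 1)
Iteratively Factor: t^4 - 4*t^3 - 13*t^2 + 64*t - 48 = (t + 4)*(t^3 - 8*t^2 + 19*t - 12) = (t - 4)*(t + 4)*(t^2 - 4*t + 3) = (t - 4)*(t - 1)*(t + 4)*(t - 3)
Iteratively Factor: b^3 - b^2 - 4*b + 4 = (b - 1)*(b^2 - 4) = (b - 1)*(b + 2)*(b - 2)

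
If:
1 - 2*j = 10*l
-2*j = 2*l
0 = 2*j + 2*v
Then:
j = -1/8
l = 1/8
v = 1/8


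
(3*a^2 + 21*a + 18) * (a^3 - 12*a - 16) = 3*a^5 + 21*a^4 - 18*a^3 - 300*a^2 - 552*a - 288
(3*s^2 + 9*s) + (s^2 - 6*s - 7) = 4*s^2 + 3*s - 7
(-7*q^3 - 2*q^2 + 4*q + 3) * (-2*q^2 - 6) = 14*q^5 + 4*q^4 + 34*q^3 + 6*q^2 - 24*q - 18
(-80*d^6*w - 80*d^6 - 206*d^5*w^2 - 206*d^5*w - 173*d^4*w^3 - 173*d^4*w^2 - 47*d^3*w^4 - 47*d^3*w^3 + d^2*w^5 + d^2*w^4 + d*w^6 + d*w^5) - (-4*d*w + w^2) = -80*d^6*w - 80*d^6 - 206*d^5*w^2 - 206*d^5*w - 173*d^4*w^3 - 173*d^4*w^2 - 47*d^3*w^4 - 47*d^3*w^3 + d^2*w^5 + d^2*w^4 + d*w^6 + d*w^5 + 4*d*w - w^2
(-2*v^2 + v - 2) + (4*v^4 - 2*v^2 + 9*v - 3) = 4*v^4 - 4*v^2 + 10*v - 5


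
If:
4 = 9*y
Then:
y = 4/9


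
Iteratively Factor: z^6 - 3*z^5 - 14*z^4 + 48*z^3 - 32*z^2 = (z)*(z^5 - 3*z^4 - 14*z^3 + 48*z^2 - 32*z) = z*(z - 1)*(z^4 - 2*z^3 - 16*z^2 + 32*z) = z*(z - 2)*(z - 1)*(z^3 - 16*z) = z*(z - 4)*(z - 2)*(z - 1)*(z^2 + 4*z) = z*(z - 4)*(z - 2)*(z - 1)*(z + 4)*(z)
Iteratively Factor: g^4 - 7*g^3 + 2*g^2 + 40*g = (g + 2)*(g^3 - 9*g^2 + 20*g) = (g - 5)*(g + 2)*(g^2 - 4*g) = (g - 5)*(g - 4)*(g + 2)*(g)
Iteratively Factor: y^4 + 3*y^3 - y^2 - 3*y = (y + 1)*(y^3 + 2*y^2 - 3*y) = (y + 1)*(y + 3)*(y^2 - y) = y*(y + 1)*(y + 3)*(y - 1)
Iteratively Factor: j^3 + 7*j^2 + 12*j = (j)*(j^2 + 7*j + 12) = j*(j + 3)*(j + 4)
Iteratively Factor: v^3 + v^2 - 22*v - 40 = (v + 2)*(v^2 - v - 20) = (v + 2)*(v + 4)*(v - 5)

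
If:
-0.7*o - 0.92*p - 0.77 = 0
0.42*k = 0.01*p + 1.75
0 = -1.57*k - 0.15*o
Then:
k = 5.12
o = -53.56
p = 39.91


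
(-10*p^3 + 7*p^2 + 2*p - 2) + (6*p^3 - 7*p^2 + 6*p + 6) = -4*p^3 + 8*p + 4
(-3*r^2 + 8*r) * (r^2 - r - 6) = -3*r^4 + 11*r^3 + 10*r^2 - 48*r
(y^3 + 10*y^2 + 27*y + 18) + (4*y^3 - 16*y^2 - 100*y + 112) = 5*y^3 - 6*y^2 - 73*y + 130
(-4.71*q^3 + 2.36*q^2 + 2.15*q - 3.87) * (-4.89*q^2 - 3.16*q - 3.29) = 23.0319*q^5 + 3.3432*q^4 - 2.4752*q^3 + 4.3659*q^2 + 5.1557*q + 12.7323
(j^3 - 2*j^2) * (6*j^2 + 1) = 6*j^5 - 12*j^4 + j^3 - 2*j^2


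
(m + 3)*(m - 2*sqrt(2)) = m^2 - 2*sqrt(2)*m + 3*m - 6*sqrt(2)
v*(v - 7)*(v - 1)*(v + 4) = v^4 - 4*v^3 - 25*v^2 + 28*v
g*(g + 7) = g^2 + 7*g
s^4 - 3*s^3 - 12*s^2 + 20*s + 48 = (s - 4)*(s - 3)*(s + 2)^2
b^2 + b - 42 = (b - 6)*(b + 7)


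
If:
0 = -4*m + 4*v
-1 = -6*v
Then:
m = 1/6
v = 1/6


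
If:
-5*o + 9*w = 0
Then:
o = 9*w/5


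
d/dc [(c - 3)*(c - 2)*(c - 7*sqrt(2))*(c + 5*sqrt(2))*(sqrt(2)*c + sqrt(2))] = 5*sqrt(2)*c^4 - 16*sqrt(2)*c^3 - 16*c^3 - 207*sqrt(2)*c^2 + 48*c^2 - 8*c + 572*sqrt(2)*c - 70*sqrt(2) - 24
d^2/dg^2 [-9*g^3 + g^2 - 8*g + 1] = 2 - 54*g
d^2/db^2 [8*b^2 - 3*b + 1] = 16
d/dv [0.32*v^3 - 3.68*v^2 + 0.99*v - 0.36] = 0.96*v^2 - 7.36*v + 0.99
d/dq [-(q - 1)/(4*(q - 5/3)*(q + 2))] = 9*(q^2 - 2*q + 3)/(4*(9*q^4 + 6*q^3 - 59*q^2 - 20*q + 100))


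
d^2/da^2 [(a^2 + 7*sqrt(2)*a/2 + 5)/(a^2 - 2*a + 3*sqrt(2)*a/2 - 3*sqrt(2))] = 4*(4*a^3 + 4*sqrt(2)*a^3 + 18*sqrt(2)*a^2 + 30*a^2 + 45*sqrt(2)*a + 66*a + 37 + 33*sqrt(2))/(4*a^6 - 24*a^5 + 18*sqrt(2)*a^5 - 108*sqrt(2)*a^4 + 102*a^4 - 356*a^3 + 243*sqrt(2)*a^3 - 306*sqrt(2)*a^2 + 648*a^2 - 432*a + 324*sqrt(2)*a - 216*sqrt(2))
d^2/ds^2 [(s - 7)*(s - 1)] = 2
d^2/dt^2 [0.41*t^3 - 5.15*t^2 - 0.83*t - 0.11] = 2.46*t - 10.3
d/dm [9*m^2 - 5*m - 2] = 18*m - 5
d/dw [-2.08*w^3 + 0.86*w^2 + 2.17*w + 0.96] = -6.24*w^2 + 1.72*w + 2.17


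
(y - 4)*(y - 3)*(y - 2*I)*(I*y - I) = I*y^4 + 2*y^3 - 8*I*y^3 - 16*y^2 + 19*I*y^2 + 38*y - 12*I*y - 24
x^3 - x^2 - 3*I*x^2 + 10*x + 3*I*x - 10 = (x - 1)*(x - 5*I)*(x + 2*I)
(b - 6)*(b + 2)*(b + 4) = b^3 - 28*b - 48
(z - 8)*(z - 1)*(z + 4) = z^3 - 5*z^2 - 28*z + 32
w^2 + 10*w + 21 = (w + 3)*(w + 7)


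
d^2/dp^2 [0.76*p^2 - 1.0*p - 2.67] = 1.52000000000000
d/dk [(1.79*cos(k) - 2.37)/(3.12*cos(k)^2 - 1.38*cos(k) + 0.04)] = (5.5848*cos(k)^2 - 14.7888*cos(k) + 3.199)*sin(k)/(9.7344*cos(k)^4 - 8.6112*cos(k)^3 + 2.154*cos(k)^2 - 0.1104*cos(k) + 0.0016)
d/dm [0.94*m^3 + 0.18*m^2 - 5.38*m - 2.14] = 2.82*m^2 + 0.36*m - 5.38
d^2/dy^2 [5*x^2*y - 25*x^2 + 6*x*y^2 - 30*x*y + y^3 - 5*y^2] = 12*x + 6*y - 10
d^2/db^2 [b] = 0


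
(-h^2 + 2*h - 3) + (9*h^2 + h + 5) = 8*h^2 + 3*h + 2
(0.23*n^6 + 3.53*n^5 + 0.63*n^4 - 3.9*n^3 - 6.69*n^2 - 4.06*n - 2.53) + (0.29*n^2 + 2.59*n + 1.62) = 0.23*n^6 + 3.53*n^5 + 0.63*n^4 - 3.9*n^3 - 6.4*n^2 - 1.47*n - 0.91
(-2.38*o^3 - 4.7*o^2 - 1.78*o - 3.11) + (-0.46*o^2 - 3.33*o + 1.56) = -2.38*o^3 - 5.16*o^2 - 5.11*o - 1.55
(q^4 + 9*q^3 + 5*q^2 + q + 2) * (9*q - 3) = 9*q^5 + 78*q^4 + 18*q^3 - 6*q^2 + 15*q - 6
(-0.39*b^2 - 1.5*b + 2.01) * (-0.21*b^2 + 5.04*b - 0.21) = 0.0819*b^4 - 1.6506*b^3 - 7.9002*b^2 + 10.4454*b - 0.4221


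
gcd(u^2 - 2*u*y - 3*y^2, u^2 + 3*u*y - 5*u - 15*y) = 1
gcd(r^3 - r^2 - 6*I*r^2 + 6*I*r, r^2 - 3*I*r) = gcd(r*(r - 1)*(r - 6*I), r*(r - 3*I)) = r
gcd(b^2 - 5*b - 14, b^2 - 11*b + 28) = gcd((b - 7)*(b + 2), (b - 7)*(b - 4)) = b - 7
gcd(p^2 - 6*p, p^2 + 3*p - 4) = 1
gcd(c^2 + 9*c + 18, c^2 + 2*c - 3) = c + 3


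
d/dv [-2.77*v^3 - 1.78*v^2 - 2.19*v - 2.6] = -8.31*v^2 - 3.56*v - 2.19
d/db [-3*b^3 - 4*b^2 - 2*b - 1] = -9*b^2 - 8*b - 2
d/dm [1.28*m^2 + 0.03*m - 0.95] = 2.56*m + 0.03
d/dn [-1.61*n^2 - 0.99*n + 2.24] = -3.22*n - 0.99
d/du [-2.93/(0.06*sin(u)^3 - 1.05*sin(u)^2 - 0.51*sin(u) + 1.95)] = (0.5274*sin(u)^2 - 6.153*sin(u) - 1.4943)*cos(u)/(0.06*sin(u)^3 - 1.05*sin(u)^2 - 0.51*sin(u) + 1.95)^2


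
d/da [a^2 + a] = 2*a + 1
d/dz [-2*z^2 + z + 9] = 1 - 4*z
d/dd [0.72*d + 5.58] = 0.720000000000000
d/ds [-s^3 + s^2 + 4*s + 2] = -3*s^2 + 2*s + 4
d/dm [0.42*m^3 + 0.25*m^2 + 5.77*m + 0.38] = 1.26*m^2 + 0.5*m + 5.77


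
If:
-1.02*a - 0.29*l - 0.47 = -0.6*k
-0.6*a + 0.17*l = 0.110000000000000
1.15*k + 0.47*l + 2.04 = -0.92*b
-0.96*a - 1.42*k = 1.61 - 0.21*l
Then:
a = -0.60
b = -0.28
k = -0.95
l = -1.47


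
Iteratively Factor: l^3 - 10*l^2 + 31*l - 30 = (l - 3)*(l^2 - 7*l + 10) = (l - 5)*(l - 3)*(l - 2)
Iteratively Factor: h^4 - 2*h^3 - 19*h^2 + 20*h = (h - 1)*(h^3 - h^2 - 20*h) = (h - 1)*(h + 4)*(h^2 - 5*h) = h*(h - 1)*(h + 4)*(h - 5)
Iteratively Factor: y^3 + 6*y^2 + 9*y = (y)*(y^2 + 6*y + 9) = y*(y + 3)*(y + 3)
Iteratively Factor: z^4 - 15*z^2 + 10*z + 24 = (z + 1)*(z^3 - z^2 - 14*z + 24) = (z - 3)*(z + 1)*(z^2 + 2*z - 8) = (z - 3)*(z - 2)*(z + 1)*(z + 4)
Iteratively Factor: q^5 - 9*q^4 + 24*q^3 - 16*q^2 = (q - 4)*(q^4 - 5*q^3 + 4*q^2) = (q - 4)*(q - 1)*(q^3 - 4*q^2) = (q - 4)^2*(q - 1)*(q^2) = q*(q - 4)^2*(q - 1)*(q)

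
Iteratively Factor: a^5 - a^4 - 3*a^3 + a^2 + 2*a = (a - 2)*(a^4 + a^3 - a^2 - a) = (a - 2)*(a + 1)*(a^3 - a) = (a - 2)*(a + 1)^2*(a^2 - a) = a*(a - 2)*(a + 1)^2*(a - 1)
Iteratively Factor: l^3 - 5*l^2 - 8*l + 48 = (l - 4)*(l^2 - l - 12) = (l - 4)*(l + 3)*(l - 4)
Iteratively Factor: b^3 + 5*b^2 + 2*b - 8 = (b + 4)*(b^2 + b - 2) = (b + 2)*(b + 4)*(b - 1)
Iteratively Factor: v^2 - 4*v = (v - 4)*(v)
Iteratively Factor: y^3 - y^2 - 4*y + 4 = (y - 2)*(y^2 + y - 2) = (y - 2)*(y + 2)*(y - 1)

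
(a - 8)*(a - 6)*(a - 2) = a^3 - 16*a^2 + 76*a - 96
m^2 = m^2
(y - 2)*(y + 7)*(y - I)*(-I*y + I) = -I*y^4 - y^3 - 4*I*y^3 - 4*y^2 + 19*I*y^2 + 19*y - 14*I*y - 14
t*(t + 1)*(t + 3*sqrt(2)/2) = t^3 + t^2 + 3*sqrt(2)*t^2/2 + 3*sqrt(2)*t/2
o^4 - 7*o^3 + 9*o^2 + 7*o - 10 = (o - 5)*(o - 2)*(o - 1)*(o + 1)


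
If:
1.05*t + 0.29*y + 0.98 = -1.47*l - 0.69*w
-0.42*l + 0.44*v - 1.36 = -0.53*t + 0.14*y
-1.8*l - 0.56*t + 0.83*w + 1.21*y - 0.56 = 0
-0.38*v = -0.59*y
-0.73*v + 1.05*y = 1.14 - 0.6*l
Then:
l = 2.99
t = -3.10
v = 12.18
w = -6.37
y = 7.84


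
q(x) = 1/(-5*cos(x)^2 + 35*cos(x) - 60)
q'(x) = (-10*sin(x)*cos(x) + 35*sin(x))/(-5*cos(x)^2 + 35*cos(x) - 60)^2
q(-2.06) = -0.01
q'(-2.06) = -0.01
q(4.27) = -0.01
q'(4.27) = -0.01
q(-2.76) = -0.01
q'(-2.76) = -0.00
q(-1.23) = -0.02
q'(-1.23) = -0.01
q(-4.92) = -0.02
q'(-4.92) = 0.01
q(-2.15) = -0.01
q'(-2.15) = -0.01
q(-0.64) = -0.03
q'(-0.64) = -0.01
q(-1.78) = -0.01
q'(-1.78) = -0.01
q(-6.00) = -0.03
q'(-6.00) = 0.01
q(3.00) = -0.01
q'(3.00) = 0.00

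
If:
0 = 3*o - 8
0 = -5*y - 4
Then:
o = 8/3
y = -4/5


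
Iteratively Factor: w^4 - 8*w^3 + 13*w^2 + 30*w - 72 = (w - 3)*(w^3 - 5*w^2 - 2*w + 24) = (w - 3)^2*(w^2 - 2*w - 8) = (w - 3)^2*(w + 2)*(w - 4)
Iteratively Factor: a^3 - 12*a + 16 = (a - 2)*(a^2 + 2*a - 8) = (a - 2)*(a + 4)*(a - 2)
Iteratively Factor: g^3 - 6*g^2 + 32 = (g + 2)*(g^2 - 8*g + 16) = (g - 4)*(g + 2)*(g - 4)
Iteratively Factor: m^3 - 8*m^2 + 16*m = (m)*(m^2 - 8*m + 16) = m*(m - 4)*(m - 4)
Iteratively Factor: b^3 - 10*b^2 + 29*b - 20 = (b - 1)*(b^2 - 9*b + 20) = (b - 5)*(b - 1)*(b - 4)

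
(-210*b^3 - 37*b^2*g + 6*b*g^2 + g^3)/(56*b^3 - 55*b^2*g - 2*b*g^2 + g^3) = (-30*b^2 - b*g + g^2)/(8*b^2 - 9*b*g + g^2)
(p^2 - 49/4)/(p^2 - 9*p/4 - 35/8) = 2*(2*p + 7)/(4*p + 5)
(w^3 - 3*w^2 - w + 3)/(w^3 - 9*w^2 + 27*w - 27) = (w^2 - 1)/(w^2 - 6*w + 9)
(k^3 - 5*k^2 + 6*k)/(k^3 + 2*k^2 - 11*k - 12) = k*(k - 2)/(k^2 + 5*k + 4)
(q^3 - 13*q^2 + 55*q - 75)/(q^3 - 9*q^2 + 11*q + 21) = (q^2 - 10*q + 25)/(q^2 - 6*q - 7)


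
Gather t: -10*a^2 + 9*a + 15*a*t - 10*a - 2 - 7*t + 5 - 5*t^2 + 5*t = -10*a^2 - a - 5*t^2 + t*(15*a - 2) + 3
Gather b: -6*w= -6*w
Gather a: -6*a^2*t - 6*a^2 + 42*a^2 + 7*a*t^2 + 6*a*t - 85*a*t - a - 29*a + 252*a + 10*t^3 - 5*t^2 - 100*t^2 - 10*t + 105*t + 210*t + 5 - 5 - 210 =a^2*(36 - 6*t) + a*(7*t^2 - 79*t + 222) + 10*t^3 - 105*t^2 + 305*t - 210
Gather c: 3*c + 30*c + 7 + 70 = 33*c + 77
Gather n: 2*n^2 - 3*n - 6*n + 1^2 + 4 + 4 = 2*n^2 - 9*n + 9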